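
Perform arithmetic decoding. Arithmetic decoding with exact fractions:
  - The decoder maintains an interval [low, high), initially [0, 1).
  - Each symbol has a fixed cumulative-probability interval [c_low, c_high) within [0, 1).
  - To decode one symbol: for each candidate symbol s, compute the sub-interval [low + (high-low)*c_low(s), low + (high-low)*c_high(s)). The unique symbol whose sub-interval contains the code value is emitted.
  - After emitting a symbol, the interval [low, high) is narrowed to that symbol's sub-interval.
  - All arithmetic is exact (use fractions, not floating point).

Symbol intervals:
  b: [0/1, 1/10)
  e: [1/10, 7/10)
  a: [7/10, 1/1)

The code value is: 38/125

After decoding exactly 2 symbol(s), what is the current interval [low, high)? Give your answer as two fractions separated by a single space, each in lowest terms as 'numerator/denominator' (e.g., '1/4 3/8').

Step 1: interval [0/1, 1/1), width = 1/1 - 0/1 = 1/1
  'b': [0/1 + 1/1*0/1, 0/1 + 1/1*1/10) = [0/1, 1/10)
  'e': [0/1 + 1/1*1/10, 0/1 + 1/1*7/10) = [1/10, 7/10) <- contains code 38/125
  'a': [0/1 + 1/1*7/10, 0/1 + 1/1*1/1) = [7/10, 1/1)
  emit 'e', narrow to [1/10, 7/10)
Step 2: interval [1/10, 7/10), width = 7/10 - 1/10 = 3/5
  'b': [1/10 + 3/5*0/1, 1/10 + 3/5*1/10) = [1/10, 4/25)
  'e': [1/10 + 3/5*1/10, 1/10 + 3/5*7/10) = [4/25, 13/25) <- contains code 38/125
  'a': [1/10 + 3/5*7/10, 1/10 + 3/5*1/1) = [13/25, 7/10)
  emit 'e', narrow to [4/25, 13/25)

Answer: 4/25 13/25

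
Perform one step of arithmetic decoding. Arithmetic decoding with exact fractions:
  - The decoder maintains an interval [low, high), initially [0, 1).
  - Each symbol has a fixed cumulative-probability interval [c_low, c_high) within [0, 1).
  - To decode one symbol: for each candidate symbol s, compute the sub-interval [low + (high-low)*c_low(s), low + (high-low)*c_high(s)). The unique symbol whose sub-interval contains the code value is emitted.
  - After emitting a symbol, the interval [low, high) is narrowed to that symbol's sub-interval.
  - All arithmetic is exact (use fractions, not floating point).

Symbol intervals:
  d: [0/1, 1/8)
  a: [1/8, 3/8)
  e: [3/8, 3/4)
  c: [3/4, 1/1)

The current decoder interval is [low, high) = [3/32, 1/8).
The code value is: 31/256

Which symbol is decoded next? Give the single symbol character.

Answer: c

Derivation:
Interval width = high − low = 1/8 − 3/32 = 1/32
Scaled code = (code − low) / width = (31/256 − 3/32) / 1/32 = 7/8
  d: [0/1, 1/8) 
  a: [1/8, 3/8) 
  e: [3/8, 3/4) 
  c: [3/4, 1/1) ← scaled code falls here ✓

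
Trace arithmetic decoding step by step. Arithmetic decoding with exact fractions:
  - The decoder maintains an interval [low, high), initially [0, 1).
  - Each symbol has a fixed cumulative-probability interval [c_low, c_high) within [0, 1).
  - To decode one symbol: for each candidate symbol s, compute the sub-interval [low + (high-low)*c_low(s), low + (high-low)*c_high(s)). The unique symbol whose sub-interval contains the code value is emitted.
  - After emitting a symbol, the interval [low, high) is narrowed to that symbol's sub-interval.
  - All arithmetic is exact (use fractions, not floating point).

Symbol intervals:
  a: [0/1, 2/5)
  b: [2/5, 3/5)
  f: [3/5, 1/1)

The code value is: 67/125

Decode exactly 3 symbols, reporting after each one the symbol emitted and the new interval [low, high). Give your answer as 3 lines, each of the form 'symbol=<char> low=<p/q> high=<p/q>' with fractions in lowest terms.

Answer: symbol=b low=2/5 high=3/5
symbol=f low=13/25 high=3/5
symbol=a low=13/25 high=69/125

Derivation:
Step 1: interval [0/1, 1/1), width = 1/1 - 0/1 = 1/1
  'a': [0/1 + 1/1*0/1, 0/1 + 1/1*2/5) = [0/1, 2/5)
  'b': [0/1 + 1/1*2/5, 0/1 + 1/1*3/5) = [2/5, 3/5) <- contains code 67/125
  'f': [0/1 + 1/1*3/5, 0/1 + 1/1*1/1) = [3/5, 1/1)
  emit 'b', narrow to [2/5, 3/5)
Step 2: interval [2/5, 3/5), width = 3/5 - 2/5 = 1/5
  'a': [2/5 + 1/5*0/1, 2/5 + 1/5*2/5) = [2/5, 12/25)
  'b': [2/5 + 1/5*2/5, 2/5 + 1/5*3/5) = [12/25, 13/25)
  'f': [2/5 + 1/5*3/5, 2/5 + 1/5*1/1) = [13/25, 3/5) <- contains code 67/125
  emit 'f', narrow to [13/25, 3/5)
Step 3: interval [13/25, 3/5), width = 3/5 - 13/25 = 2/25
  'a': [13/25 + 2/25*0/1, 13/25 + 2/25*2/5) = [13/25, 69/125) <- contains code 67/125
  'b': [13/25 + 2/25*2/5, 13/25 + 2/25*3/5) = [69/125, 71/125)
  'f': [13/25 + 2/25*3/5, 13/25 + 2/25*1/1) = [71/125, 3/5)
  emit 'a', narrow to [13/25, 69/125)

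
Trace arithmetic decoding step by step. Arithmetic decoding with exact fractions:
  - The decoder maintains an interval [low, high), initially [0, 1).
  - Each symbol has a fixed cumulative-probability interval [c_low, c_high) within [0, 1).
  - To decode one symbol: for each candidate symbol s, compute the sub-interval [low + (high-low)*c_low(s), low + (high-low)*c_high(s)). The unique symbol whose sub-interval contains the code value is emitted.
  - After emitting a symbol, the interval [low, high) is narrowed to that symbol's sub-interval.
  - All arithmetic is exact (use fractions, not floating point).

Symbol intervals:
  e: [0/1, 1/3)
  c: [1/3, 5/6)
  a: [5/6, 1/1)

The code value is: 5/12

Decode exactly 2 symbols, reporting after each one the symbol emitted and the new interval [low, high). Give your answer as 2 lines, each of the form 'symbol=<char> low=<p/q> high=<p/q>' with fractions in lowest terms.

Step 1: interval [0/1, 1/1), width = 1/1 - 0/1 = 1/1
  'e': [0/1 + 1/1*0/1, 0/1 + 1/1*1/3) = [0/1, 1/3)
  'c': [0/1 + 1/1*1/3, 0/1 + 1/1*5/6) = [1/3, 5/6) <- contains code 5/12
  'a': [0/1 + 1/1*5/6, 0/1 + 1/1*1/1) = [5/6, 1/1)
  emit 'c', narrow to [1/3, 5/6)
Step 2: interval [1/3, 5/6), width = 5/6 - 1/3 = 1/2
  'e': [1/3 + 1/2*0/1, 1/3 + 1/2*1/3) = [1/3, 1/2) <- contains code 5/12
  'c': [1/3 + 1/2*1/3, 1/3 + 1/2*5/6) = [1/2, 3/4)
  'a': [1/3 + 1/2*5/6, 1/3 + 1/2*1/1) = [3/4, 5/6)
  emit 'e', narrow to [1/3, 1/2)

Answer: symbol=c low=1/3 high=5/6
symbol=e low=1/3 high=1/2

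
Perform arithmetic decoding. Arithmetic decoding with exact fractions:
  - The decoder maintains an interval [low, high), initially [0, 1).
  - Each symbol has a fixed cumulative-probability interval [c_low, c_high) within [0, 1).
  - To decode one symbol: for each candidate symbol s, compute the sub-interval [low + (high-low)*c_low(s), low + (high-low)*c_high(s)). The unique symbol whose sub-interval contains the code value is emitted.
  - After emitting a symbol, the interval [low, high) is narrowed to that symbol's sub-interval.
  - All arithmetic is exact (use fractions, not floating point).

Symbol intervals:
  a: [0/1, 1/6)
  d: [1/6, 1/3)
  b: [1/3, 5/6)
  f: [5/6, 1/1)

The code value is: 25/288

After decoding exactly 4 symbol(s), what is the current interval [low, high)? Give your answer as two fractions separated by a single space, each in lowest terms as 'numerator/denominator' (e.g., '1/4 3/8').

Answer: 1/12 13/144

Derivation:
Step 1: interval [0/1, 1/1), width = 1/1 - 0/1 = 1/1
  'a': [0/1 + 1/1*0/1, 0/1 + 1/1*1/6) = [0/1, 1/6) <- contains code 25/288
  'd': [0/1 + 1/1*1/6, 0/1 + 1/1*1/3) = [1/6, 1/3)
  'b': [0/1 + 1/1*1/3, 0/1 + 1/1*5/6) = [1/3, 5/6)
  'f': [0/1 + 1/1*5/6, 0/1 + 1/1*1/1) = [5/6, 1/1)
  emit 'a', narrow to [0/1, 1/6)
Step 2: interval [0/1, 1/6), width = 1/6 - 0/1 = 1/6
  'a': [0/1 + 1/6*0/1, 0/1 + 1/6*1/6) = [0/1, 1/36)
  'd': [0/1 + 1/6*1/6, 0/1 + 1/6*1/3) = [1/36, 1/18)
  'b': [0/1 + 1/6*1/3, 0/1 + 1/6*5/6) = [1/18, 5/36) <- contains code 25/288
  'f': [0/1 + 1/6*5/6, 0/1 + 1/6*1/1) = [5/36, 1/6)
  emit 'b', narrow to [1/18, 5/36)
Step 3: interval [1/18, 5/36), width = 5/36 - 1/18 = 1/12
  'a': [1/18 + 1/12*0/1, 1/18 + 1/12*1/6) = [1/18, 5/72)
  'd': [1/18 + 1/12*1/6, 1/18 + 1/12*1/3) = [5/72, 1/12)
  'b': [1/18 + 1/12*1/3, 1/18 + 1/12*5/6) = [1/12, 1/8) <- contains code 25/288
  'f': [1/18 + 1/12*5/6, 1/18 + 1/12*1/1) = [1/8, 5/36)
  emit 'b', narrow to [1/12, 1/8)
Step 4: interval [1/12, 1/8), width = 1/8 - 1/12 = 1/24
  'a': [1/12 + 1/24*0/1, 1/12 + 1/24*1/6) = [1/12, 13/144) <- contains code 25/288
  'd': [1/12 + 1/24*1/6, 1/12 + 1/24*1/3) = [13/144, 7/72)
  'b': [1/12 + 1/24*1/3, 1/12 + 1/24*5/6) = [7/72, 17/144)
  'f': [1/12 + 1/24*5/6, 1/12 + 1/24*1/1) = [17/144, 1/8)
  emit 'a', narrow to [1/12, 13/144)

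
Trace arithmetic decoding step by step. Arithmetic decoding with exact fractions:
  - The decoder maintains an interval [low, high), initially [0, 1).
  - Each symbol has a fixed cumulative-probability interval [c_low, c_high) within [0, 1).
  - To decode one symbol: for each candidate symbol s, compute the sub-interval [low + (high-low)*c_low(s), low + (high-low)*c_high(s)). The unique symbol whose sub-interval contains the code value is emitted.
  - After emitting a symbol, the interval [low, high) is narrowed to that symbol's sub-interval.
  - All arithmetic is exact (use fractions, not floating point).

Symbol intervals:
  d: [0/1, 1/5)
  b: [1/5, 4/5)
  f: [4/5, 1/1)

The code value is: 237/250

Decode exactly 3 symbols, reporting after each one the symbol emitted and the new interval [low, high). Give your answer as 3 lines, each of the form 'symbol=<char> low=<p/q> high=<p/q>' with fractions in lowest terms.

Answer: symbol=f low=4/5 high=1/1
symbol=b low=21/25 high=24/25
symbol=f low=117/125 high=24/25

Derivation:
Step 1: interval [0/1, 1/1), width = 1/1 - 0/1 = 1/1
  'd': [0/1 + 1/1*0/1, 0/1 + 1/1*1/5) = [0/1, 1/5)
  'b': [0/1 + 1/1*1/5, 0/1 + 1/1*4/5) = [1/5, 4/5)
  'f': [0/1 + 1/1*4/5, 0/1 + 1/1*1/1) = [4/5, 1/1) <- contains code 237/250
  emit 'f', narrow to [4/5, 1/1)
Step 2: interval [4/5, 1/1), width = 1/1 - 4/5 = 1/5
  'd': [4/5 + 1/5*0/1, 4/5 + 1/5*1/5) = [4/5, 21/25)
  'b': [4/5 + 1/5*1/5, 4/5 + 1/5*4/5) = [21/25, 24/25) <- contains code 237/250
  'f': [4/5 + 1/5*4/5, 4/5 + 1/5*1/1) = [24/25, 1/1)
  emit 'b', narrow to [21/25, 24/25)
Step 3: interval [21/25, 24/25), width = 24/25 - 21/25 = 3/25
  'd': [21/25 + 3/25*0/1, 21/25 + 3/25*1/5) = [21/25, 108/125)
  'b': [21/25 + 3/25*1/5, 21/25 + 3/25*4/5) = [108/125, 117/125)
  'f': [21/25 + 3/25*4/5, 21/25 + 3/25*1/1) = [117/125, 24/25) <- contains code 237/250
  emit 'f', narrow to [117/125, 24/25)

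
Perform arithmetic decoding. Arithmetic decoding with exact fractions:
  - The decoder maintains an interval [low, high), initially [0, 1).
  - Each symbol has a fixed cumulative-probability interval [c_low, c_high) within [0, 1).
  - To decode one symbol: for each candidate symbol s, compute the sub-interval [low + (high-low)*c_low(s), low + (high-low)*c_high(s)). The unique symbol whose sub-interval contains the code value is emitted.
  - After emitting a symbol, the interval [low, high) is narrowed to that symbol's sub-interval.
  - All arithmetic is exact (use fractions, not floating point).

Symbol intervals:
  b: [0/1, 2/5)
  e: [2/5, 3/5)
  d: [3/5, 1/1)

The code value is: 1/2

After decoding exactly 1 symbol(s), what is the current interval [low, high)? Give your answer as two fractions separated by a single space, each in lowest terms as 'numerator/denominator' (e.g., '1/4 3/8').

Answer: 2/5 3/5

Derivation:
Step 1: interval [0/1, 1/1), width = 1/1 - 0/1 = 1/1
  'b': [0/1 + 1/1*0/1, 0/1 + 1/1*2/5) = [0/1, 2/5)
  'e': [0/1 + 1/1*2/5, 0/1 + 1/1*3/5) = [2/5, 3/5) <- contains code 1/2
  'd': [0/1 + 1/1*3/5, 0/1 + 1/1*1/1) = [3/5, 1/1)
  emit 'e', narrow to [2/5, 3/5)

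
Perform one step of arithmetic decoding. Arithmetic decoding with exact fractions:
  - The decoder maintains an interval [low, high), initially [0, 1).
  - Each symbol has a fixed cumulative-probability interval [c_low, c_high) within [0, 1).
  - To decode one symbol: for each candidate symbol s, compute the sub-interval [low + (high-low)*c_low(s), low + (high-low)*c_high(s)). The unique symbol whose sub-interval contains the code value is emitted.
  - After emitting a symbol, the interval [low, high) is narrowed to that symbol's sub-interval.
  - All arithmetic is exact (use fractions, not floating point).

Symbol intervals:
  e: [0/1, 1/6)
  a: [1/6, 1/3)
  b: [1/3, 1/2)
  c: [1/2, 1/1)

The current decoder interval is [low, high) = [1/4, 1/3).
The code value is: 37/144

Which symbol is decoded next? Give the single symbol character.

Interval width = high − low = 1/3 − 1/4 = 1/12
Scaled code = (code − low) / width = (37/144 − 1/4) / 1/12 = 1/12
  e: [0/1, 1/6) ← scaled code falls here ✓
  a: [1/6, 1/3) 
  b: [1/3, 1/2) 
  c: [1/2, 1/1) 

Answer: e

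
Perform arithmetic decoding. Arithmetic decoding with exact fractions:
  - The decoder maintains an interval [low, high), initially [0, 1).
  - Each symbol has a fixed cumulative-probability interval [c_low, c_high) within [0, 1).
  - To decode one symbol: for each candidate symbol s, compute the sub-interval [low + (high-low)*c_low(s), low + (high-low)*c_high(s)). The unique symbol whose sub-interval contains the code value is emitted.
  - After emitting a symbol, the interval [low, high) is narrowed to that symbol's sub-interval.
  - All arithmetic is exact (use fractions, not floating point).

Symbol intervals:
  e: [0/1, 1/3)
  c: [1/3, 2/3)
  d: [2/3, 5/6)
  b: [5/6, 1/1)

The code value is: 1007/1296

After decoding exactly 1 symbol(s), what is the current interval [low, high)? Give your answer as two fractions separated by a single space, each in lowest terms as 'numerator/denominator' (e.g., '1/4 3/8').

Step 1: interval [0/1, 1/1), width = 1/1 - 0/1 = 1/1
  'e': [0/1 + 1/1*0/1, 0/1 + 1/1*1/3) = [0/1, 1/3)
  'c': [0/1 + 1/1*1/3, 0/1 + 1/1*2/3) = [1/3, 2/3)
  'd': [0/1 + 1/1*2/3, 0/1 + 1/1*5/6) = [2/3, 5/6) <- contains code 1007/1296
  'b': [0/1 + 1/1*5/6, 0/1 + 1/1*1/1) = [5/6, 1/1)
  emit 'd', narrow to [2/3, 5/6)

Answer: 2/3 5/6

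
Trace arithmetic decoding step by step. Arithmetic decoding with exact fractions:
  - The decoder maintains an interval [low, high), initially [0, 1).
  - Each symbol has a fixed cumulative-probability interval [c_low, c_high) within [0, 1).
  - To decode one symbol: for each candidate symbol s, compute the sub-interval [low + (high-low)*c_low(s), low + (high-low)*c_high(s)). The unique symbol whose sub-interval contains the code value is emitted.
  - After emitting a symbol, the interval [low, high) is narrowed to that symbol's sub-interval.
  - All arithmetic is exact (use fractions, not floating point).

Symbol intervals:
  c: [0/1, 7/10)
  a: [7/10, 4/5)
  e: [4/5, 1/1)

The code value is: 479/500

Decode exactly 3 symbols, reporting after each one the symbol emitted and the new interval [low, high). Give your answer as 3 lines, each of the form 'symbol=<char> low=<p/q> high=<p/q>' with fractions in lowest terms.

Step 1: interval [0/1, 1/1), width = 1/1 - 0/1 = 1/1
  'c': [0/1 + 1/1*0/1, 0/1 + 1/1*7/10) = [0/1, 7/10)
  'a': [0/1 + 1/1*7/10, 0/1 + 1/1*4/5) = [7/10, 4/5)
  'e': [0/1 + 1/1*4/5, 0/1 + 1/1*1/1) = [4/5, 1/1) <- contains code 479/500
  emit 'e', narrow to [4/5, 1/1)
Step 2: interval [4/5, 1/1), width = 1/1 - 4/5 = 1/5
  'c': [4/5 + 1/5*0/1, 4/5 + 1/5*7/10) = [4/5, 47/50)
  'a': [4/5 + 1/5*7/10, 4/5 + 1/5*4/5) = [47/50, 24/25) <- contains code 479/500
  'e': [4/5 + 1/5*4/5, 4/5 + 1/5*1/1) = [24/25, 1/1)
  emit 'a', narrow to [47/50, 24/25)
Step 3: interval [47/50, 24/25), width = 24/25 - 47/50 = 1/50
  'c': [47/50 + 1/50*0/1, 47/50 + 1/50*7/10) = [47/50, 477/500)
  'a': [47/50 + 1/50*7/10, 47/50 + 1/50*4/5) = [477/500, 239/250)
  'e': [47/50 + 1/50*4/5, 47/50 + 1/50*1/1) = [239/250, 24/25) <- contains code 479/500
  emit 'e', narrow to [239/250, 24/25)

Answer: symbol=e low=4/5 high=1/1
symbol=a low=47/50 high=24/25
symbol=e low=239/250 high=24/25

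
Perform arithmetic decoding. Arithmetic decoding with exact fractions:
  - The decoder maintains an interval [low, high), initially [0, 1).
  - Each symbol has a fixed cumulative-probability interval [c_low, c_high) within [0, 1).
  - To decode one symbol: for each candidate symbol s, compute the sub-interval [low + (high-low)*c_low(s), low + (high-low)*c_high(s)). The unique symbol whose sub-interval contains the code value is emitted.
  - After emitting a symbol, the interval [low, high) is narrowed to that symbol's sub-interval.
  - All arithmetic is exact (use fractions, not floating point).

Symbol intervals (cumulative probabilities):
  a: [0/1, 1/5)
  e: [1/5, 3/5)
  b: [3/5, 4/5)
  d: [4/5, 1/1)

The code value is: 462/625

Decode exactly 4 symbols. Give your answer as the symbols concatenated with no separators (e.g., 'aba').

Answer: bbeb

Derivation:
Step 1: interval [0/1, 1/1), width = 1/1 - 0/1 = 1/1
  'a': [0/1 + 1/1*0/1, 0/1 + 1/1*1/5) = [0/1, 1/5)
  'e': [0/1 + 1/1*1/5, 0/1 + 1/1*3/5) = [1/5, 3/5)
  'b': [0/1 + 1/1*3/5, 0/1 + 1/1*4/5) = [3/5, 4/5) <- contains code 462/625
  'd': [0/1 + 1/1*4/5, 0/1 + 1/1*1/1) = [4/5, 1/1)
  emit 'b', narrow to [3/5, 4/5)
Step 2: interval [3/5, 4/5), width = 4/5 - 3/5 = 1/5
  'a': [3/5 + 1/5*0/1, 3/5 + 1/5*1/5) = [3/5, 16/25)
  'e': [3/5 + 1/5*1/5, 3/5 + 1/5*3/5) = [16/25, 18/25)
  'b': [3/5 + 1/5*3/5, 3/5 + 1/5*4/5) = [18/25, 19/25) <- contains code 462/625
  'd': [3/5 + 1/5*4/5, 3/5 + 1/5*1/1) = [19/25, 4/5)
  emit 'b', narrow to [18/25, 19/25)
Step 3: interval [18/25, 19/25), width = 19/25 - 18/25 = 1/25
  'a': [18/25 + 1/25*0/1, 18/25 + 1/25*1/5) = [18/25, 91/125)
  'e': [18/25 + 1/25*1/5, 18/25 + 1/25*3/5) = [91/125, 93/125) <- contains code 462/625
  'b': [18/25 + 1/25*3/5, 18/25 + 1/25*4/5) = [93/125, 94/125)
  'd': [18/25 + 1/25*4/5, 18/25 + 1/25*1/1) = [94/125, 19/25)
  emit 'e', narrow to [91/125, 93/125)
Step 4: interval [91/125, 93/125), width = 93/125 - 91/125 = 2/125
  'a': [91/125 + 2/125*0/1, 91/125 + 2/125*1/5) = [91/125, 457/625)
  'e': [91/125 + 2/125*1/5, 91/125 + 2/125*3/5) = [457/625, 461/625)
  'b': [91/125 + 2/125*3/5, 91/125 + 2/125*4/5) = [461/625, 463/625) <- contains code 462/625
  'd': [91/125 + 2/125*4/5, 91/125 + 2/125*1/1) = [463/625, 93/125)
  emit 'b', narrow to [461/625, 463/625)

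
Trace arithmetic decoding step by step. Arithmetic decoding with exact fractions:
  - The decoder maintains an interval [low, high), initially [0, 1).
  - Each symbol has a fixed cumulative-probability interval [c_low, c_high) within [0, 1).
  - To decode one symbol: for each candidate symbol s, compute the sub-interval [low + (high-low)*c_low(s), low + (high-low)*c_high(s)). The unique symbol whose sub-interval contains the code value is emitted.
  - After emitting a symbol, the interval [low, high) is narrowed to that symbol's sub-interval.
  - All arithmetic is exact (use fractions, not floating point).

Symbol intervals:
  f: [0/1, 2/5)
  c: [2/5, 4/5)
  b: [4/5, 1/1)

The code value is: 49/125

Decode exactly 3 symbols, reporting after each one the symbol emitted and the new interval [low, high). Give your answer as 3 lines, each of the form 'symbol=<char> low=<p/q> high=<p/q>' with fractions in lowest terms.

Step 1: interval [0/1, 1/1), width = 1/1 - 0/1 = 1/1
  'f': [0/1 + 1/1*0/1, 0/1 + 1/1*2/5) = [0/1, 2/5) <- contains code 49/125
  'c': [0/1 + 1/1*2/5, 0/1 + 1/1*4/5) = [2/5, 4/5)
  'b': [0/1 + 1/1*4/5, 0/1 + 1/1*1/1) = [4/5, 1/1)
  emit 'f', narrow to [0/1, 2/5)
Step 2: interval [0/1, 2/5), width = 2/5 - 0/1 = 2/5
  'f': [0/1 + 2/5*0/1, 0/1 + 2/5*2/5) = [0/1, 4/25)
  'c': [0/1 + 2/5*2/5, 0/1 + 2/5*4/5) = [4/25, 8/25)
  'b': [0/1 + 2/5*4/5, 0/1 + 2/5*1/1) = [8/25, 2/5) <- contains code 49/125
  emit 'b', narrow to [8/25, 2/5)
Step 3: interval [8/25, 2/5), width = 2/5 - 8/25 = 2/25
  'f': [8/25 + 2/25*0/1, 8/25 + 2/25*2/5) = [8/25, 44/125)
  'c': [8/25 + 2/25*2/5, 8/25 + 2/25*4/5) = [44/125, 48/125)
  'b': [8/25 + 2/25*4/5, 8/25 + 2/25*1/1) = [48/125, 2/5) <- contains code 49/125
  emit 'b', narrow to [48/125, 2/5)

Answer: symbol=f low=0/1 high=2/5
symbol=b low=8/25 high=2/5
symbol=b low=48/125 high=2/5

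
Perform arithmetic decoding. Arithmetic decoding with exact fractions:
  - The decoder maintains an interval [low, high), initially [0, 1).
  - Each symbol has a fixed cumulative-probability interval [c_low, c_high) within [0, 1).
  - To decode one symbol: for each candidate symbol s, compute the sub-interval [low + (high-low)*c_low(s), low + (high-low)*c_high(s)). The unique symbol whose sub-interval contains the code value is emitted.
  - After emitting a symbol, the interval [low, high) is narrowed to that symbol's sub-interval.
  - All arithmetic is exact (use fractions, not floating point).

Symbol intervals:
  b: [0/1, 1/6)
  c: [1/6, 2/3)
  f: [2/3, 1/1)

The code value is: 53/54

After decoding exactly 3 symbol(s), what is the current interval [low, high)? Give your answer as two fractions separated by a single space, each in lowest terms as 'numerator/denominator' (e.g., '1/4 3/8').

Step 1: interval [0/1, 1/1), width = 1/1 - 0/1 = 1/1
  'b': [0/1 + 1/1*0/1, 0/1 + 1/1*1/6) = [0/1, 1/6)
  'c': [0/1 + 1/1*1/6, 0/1 + 1/1*2/3) = [1/6, 2/3)
  'f': [0/1 + 1/1*2/3, 0/1 + 1/1*1/1) = [2/3, 1/1) <- contains code 53/54
  emit 'f', narrow to [2/3, 1/1)
Step 2: interval [2/3, 1/1), width = 1/1 - 2/3 = 1/3
  'b': [2/3 + 1/3*0/1, 2/3 + 1/3*1/6) = [2/3, 13/18)
  'c': [2/3 + 1/3*1/6, 2/3 + 1/3*2/3) = [13/18, 8/9)
  'f': [2/3 + 1/3*2/3, 2/3 + 1/3*1/1) = [8/9, 1/1) <- contains code 53/54
  emit 'f', narrow to [8/9, 1/1)
Step 3: interval [8/9, 1/1), width = 1/1 - 8/9 = 1/9
  'b': [8/9 + 1/9*0/1, 8/9 + 1/9*1/6) = [8/9, 49/54)
  'c': [8/9 + 1/9*1/6, 8/9 + 1/9*2/3) = [49/54, 26/27)
  'f': [8/9 + 1/9*2/3, 8/9 + 1/9*1/1) = [26/27, 1/1) <- contains code 53/54
  emit 'f', narrow to [26/27, 1/1)

Answer: 26/27 1/1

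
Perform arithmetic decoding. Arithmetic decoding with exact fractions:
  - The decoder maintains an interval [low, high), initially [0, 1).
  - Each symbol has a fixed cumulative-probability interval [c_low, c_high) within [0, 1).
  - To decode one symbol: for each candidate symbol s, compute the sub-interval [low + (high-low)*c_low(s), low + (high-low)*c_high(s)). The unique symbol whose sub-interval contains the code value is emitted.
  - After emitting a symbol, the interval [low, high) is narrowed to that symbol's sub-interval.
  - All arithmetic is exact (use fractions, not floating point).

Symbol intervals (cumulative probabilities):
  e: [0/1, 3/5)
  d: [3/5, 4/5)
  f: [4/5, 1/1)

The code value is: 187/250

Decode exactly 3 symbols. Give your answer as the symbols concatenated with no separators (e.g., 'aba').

Step 1: interval [0/1, 1/1), width = 1/1 - 0/1 = 1/1
  'e': [0/1 + 1/1*0/1, 0/1 + 1/1*3/5) = [0/1, 3/5)
  'd': [0/1 + 1/1*3/5, 0/1 + 1/1*4/5) = [3/5, 4/5) <- contains code 187/250
  'f': [0/1 + 1/1*4/5, 0/1 + 1/1*1/1) = [4/5, 1/1)
  emit 'd', narrow to [3/5, 4/5)
Step 2: interval [3/5, 4/5), width = 4/5 - 3/5 = 1/5
  'e': [3/5 + 1/5*0/1, 3/5 + 1/5*3/5) = [3/5, 18/25)
  'd': [3/5 + 1/5*3/5, 3/5 + 1/5*4/5) = [18/25, 19/25) <- contains code 187/250
  'f': [3/5 + 1/5*4/5, 3/5 + 1/5*1/1) = [19/25, 4/5)
  emit 'd', narrow to [18/25, 19/25)
Step 3: interval [18/25, 19/25), width = 19/25 - 18/25 = 1/25
  'e': [18/25 + 1/25*0/1, 18/25 + 1/25*3/5) = [18/25, 93/125)
  'd': [18/25 + 1/25*3/5, 18/25 + 1/25*4/5) = [93/125, 94/125) <- contains code 187/250
  'f': [18/25 + 1/25*4/5, 18/25 + 1/25*1/1) = [94/125, 19/25)
  emit 'd', narrow to [93/125, 94/125)

Answer: ddd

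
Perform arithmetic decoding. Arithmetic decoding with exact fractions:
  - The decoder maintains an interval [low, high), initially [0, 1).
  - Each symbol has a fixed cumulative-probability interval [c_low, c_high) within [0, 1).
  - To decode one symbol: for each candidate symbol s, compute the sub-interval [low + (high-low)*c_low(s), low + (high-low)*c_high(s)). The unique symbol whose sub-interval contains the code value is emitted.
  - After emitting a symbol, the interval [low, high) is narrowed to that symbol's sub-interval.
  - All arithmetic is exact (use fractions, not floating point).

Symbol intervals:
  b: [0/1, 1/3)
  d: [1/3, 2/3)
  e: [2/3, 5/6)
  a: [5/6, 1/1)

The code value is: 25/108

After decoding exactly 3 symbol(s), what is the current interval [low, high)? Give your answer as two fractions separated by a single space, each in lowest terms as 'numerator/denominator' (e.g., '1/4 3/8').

Step 1: interval [0/1, 1/1), width = 1/1 - 0/1 = 1/1
  'b': [0/1 + 1/1*0/1, 0/1 + 1/1*1/3) = [0/1, 1/3) <- contains code 25/108
  'd': [0/1 + 1/1*1/3, 0/1 + 1/1*2/3) = [1/3, 2/3)
  'e': [0/1 + 1/1*2/3, 0/1 + 1/1*5/6) = [2/3, 5/6)
  'a': [0/1 + 1/1*5/6, 0/1 + 1/1*1/1) = [5/6, 1/1)
  emit 'b', narrow to [0/1, 1/3)
Step 2: interval [0/1, 1/3), width = 1/3 - 0/1 = 1/3
  'b': [0/1 + 1/3*0/1, 0/1 + 1/3*1/3) = [0/1, 1/9)
  'd': [0/1 + 1/3*1/3, 0/1 + 1/3*2/3) = [1/9, 2/9)
  'e': [0/1 + 1/3*2/3, 0/1 + 1/3*5/6) = [2/9, 5/18) <- contains code 25/108
  'a': [0/1 + 1/3*5/6, 0/1 + 1/3*1/1) = [5/18, 1/3)
  emit 'e', narrow to [2/9, 5/18)
Step 3: interval [2/9, 5/18), width = 5/18 - 2/9 = 1/18
  'b': [2/9 + 1/18*0/1, 2/9 + 1/18*1/3) = [2/9, 13/54) <- contains code 25/108
  'd': [2/9 + 1/18*1/3, 2/9 + 1/18*2/3) = [13/54, 7/27)
  'e': [2/9 + 1/18*2/3, 2/9 + 1/18*5/6) = [7/27, 29/108)
  'a': [2/9 + 1/18*5/6, 2/9 + 1/18*1/1) = [29/108, 5/18)
  emit 'b', narrow to [2/9, 13/54)

Answer: 2/9 13/54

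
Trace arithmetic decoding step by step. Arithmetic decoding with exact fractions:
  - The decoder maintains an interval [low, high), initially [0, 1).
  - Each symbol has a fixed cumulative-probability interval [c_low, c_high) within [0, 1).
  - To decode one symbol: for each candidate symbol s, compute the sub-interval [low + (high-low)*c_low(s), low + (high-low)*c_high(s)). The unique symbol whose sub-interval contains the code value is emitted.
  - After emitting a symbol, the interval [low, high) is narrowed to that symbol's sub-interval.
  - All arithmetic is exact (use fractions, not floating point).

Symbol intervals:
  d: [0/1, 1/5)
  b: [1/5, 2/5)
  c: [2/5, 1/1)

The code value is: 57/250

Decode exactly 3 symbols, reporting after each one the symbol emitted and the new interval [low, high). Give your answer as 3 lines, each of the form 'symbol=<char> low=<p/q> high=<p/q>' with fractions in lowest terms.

Answer: symbol=b low=1/5 high=2/5
symbol=d low=1/5 high=6/25
symbol=c low=27/125 high=6/25

Derivation:
Step 1: interval [0/1, 1/1), width = 1/1 - 0/1 = 1/1
  'd': [0/1 + 1/1*0/1, 0/1 + 1/1*1/5) = [0/1, 1/5)
  'b': [0/1 + 1/1*1/5, 0/1 + 1/1*2/5) = [1/5, 2/5) <- contains code 57/250
  'c': [0/1 + 1/1*2/5, 0/1 + 1/1*1/1) = [2/5, 1/1)
  emit 'b', narrow to [1/5, 2/5)
Step 2: interval [1/5, 2/5), width = 2/5 - 1/5 = 1/5
  'd': [1/5 + 1/5*0/1, 1/5 + 1/5*1/5) = [1/5, 6/25) <- contains code 57/250
  'b': [1/5 + 1/5*1/5, 1/5 + 1/5*2/5) = [6/25, 7/25)
  'c': [1/5 + 1/5*2/5, 1/5 + 1/5*1/1) = [7/25, 2/5)
  emit 'd', narrow to [1/5, 6/25)
Step 3: interval [1/5, 6/25), width = 6/25 - 1/5 = 1/25
  'd': [1/5 + 1/25*0/1, 1/5 + 1/25*1/5) = [1/5, 26/125)
  'b': [1/5 + 1/25*1/5, 1/5 + 1/25*2/5) = [26/125, 27/125)
  'c': [1/5 + 1/25*2/5, 1/5 + 1/25*1/1) = [27/125, 6/25) <- contains code 57/250
  emit 'c', narrow to [27/125, 6/25)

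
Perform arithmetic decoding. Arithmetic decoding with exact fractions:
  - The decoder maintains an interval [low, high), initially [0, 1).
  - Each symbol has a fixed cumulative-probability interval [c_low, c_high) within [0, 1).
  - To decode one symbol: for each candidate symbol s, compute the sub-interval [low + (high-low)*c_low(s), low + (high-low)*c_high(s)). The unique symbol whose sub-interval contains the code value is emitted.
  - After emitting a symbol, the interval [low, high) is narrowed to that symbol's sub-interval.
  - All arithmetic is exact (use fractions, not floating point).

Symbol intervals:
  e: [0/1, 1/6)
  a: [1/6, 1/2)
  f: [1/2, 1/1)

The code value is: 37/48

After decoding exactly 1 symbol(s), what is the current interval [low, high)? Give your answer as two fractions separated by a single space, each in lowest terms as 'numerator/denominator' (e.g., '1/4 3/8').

Answer: 1/2 1/1

Derivation:
Step 1: interval [0/1, 1/1), width = 1/1 - 0/1 = 1/1
  'e': [0/1 + 1/1*0/1, 0/1 + 1/1*1/6) = [0/1, 1/6)
  'a': [0/1 + 1/1*1/6, 0/1 + 1/1*1/2) = [1/6, 1/2)
  'f': [0/1 + 1/1*1/2, 0/1 + 1/1*1/1) = [1/2, 1/1) <- contains code 37/48
  emit 'f', narrow to [1/2, 1/1)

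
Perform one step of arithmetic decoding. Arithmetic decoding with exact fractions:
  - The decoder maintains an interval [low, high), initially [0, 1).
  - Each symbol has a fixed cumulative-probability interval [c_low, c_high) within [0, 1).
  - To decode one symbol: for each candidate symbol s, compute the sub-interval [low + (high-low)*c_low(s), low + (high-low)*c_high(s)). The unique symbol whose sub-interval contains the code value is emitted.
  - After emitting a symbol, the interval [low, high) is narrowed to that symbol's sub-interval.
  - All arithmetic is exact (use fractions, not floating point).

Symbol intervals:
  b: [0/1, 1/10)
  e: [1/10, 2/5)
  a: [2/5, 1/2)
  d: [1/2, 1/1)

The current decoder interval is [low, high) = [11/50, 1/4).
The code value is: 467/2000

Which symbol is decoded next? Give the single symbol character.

Answer: a

Derivation:
Interval width = high − low = 1/4 − 11/50 = 3/100
Scaled code = (code − low) / width = (467/2000 − 11/50) / 3/100 = 9/20
  b: [0/1, 1/10) 
  e: [1/10, 2/5) 
  a: [2/5, 1/2) ← scaled code falls here ✓
  d: [1/2, 1/1) 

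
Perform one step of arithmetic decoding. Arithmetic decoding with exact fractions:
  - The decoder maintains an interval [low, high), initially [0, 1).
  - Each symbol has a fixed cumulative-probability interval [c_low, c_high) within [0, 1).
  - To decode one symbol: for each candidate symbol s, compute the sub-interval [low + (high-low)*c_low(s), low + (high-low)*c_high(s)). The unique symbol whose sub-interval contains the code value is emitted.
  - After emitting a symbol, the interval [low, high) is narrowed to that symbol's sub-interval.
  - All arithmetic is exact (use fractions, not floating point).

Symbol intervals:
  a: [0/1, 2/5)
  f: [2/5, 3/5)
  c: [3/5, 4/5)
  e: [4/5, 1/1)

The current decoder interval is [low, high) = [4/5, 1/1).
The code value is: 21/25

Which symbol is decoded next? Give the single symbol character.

Interval width = high − low = 1/1 − 4/5 = 1/5
Scaled code = (code − low) / width = (21/25 − 4/5) / 1/5 = 1/5
  a: [0/1, 2/5) ← scaled code falls here ✓
  f: [2/5, 3/5) 
  c: [3/5, 4/5) 
  e: [4/5, 1/1) 

Answer: a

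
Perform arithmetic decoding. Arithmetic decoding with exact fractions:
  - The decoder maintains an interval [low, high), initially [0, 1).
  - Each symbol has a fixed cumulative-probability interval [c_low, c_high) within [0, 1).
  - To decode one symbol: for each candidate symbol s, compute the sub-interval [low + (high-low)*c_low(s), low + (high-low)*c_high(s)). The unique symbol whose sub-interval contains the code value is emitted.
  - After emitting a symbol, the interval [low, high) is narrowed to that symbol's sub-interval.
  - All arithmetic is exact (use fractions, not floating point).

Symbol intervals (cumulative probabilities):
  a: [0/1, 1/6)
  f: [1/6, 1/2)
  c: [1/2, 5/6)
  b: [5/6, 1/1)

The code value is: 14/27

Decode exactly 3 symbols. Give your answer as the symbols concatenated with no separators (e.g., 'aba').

Step 1: interval [0/1, 1/1), width = 1/1 - 0/1 = 1/1
  'a': [0/1 + 1/1*0/1, 0/1 + 1/1*1/6) = [0/1, 1/6)
  'f': [0/1 + 1/1*1/6, 0/1 + 1/1*1/2) = [1/6, 1/2)
  'c': [0/1 + 1/1*1/2, 0/1 + 1/1*5/6) = [1/2, 5/6) <- contains code 14/27
  'b': [0/1 + 1/1*5/6, 0/1 + 1/1*1/1) = [5/6, 1/1)
  emit 'c', narrow to [1/2, 5/6)
Step 2: interval [1/2, 5/6), width = 5/6 - 1/2 = 1/3
  'a': [1/2 + 1/3*0/1, 1/2 + 1/3*1/6) = [1/2, 5/9) <- contains code 14/27
  'f': [1/2 + 1/3*1/6, 1/2 + 1/3*1/2) = [5/9, 2/3)
  'c': [1/2 + 1/3*1/2, 1/2 + 1/3*5/6) = [2/3, 7/9)
  'b': [1/2 + 1/3*5/6, 1/2 + 1/3*1/1) = [7/9, 5/6)
  emit 'a', narrow to [1/2, 5/9)
Step 3: interval [1/2, 5/9), width = 5/9 - 1/2 = 1/18
  'a': [1/2 + 1/18*0/1, 1/2 + 1/18*1/6) = [1/2, 55/108)
  'f': [1/2 + 1/18*1/6, 1/2 + 1/18*1/2) = [55/108, 19/36) <- contains code 14/27
  'c': [1/2 + 1/18*1/2, 1/2 + 1/18*5/6) = [19/36, 59/108)
  'b': [1/2 + 1/18*5/6, 1/2 + 1/18*1/1) = [59/108, 5/9)
  emit 'f', narrow to [55/108, 19/36)

Answer: caf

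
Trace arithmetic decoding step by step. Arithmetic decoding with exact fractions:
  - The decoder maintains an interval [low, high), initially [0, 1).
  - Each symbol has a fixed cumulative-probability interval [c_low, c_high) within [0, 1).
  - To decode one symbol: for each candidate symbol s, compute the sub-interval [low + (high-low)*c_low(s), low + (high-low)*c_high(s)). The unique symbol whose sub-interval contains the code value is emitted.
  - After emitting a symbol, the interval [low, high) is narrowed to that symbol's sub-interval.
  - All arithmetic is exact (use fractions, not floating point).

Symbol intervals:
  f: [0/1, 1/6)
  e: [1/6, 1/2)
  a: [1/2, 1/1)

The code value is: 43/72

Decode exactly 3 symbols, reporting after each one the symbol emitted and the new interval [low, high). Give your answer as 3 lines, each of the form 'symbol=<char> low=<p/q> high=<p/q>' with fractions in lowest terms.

Step 1: interval [0/1, 1/1), width = 1/1 - 0/1 = 1/1
  'f': [0/1 + 1/1*0/1, 0/1 + 1/1*1/6) = [0/1, 1/6)
  'e': [0/1 + 1/1*1/6, 0/1 + 1/1*1/2) = [1/6, 1/2)
  'a': [0/1 + 1/1*1/2, 0/1 + 1/1*1/1) = [1/2, 1/1) <- contains code 43/72
  emit 'a', narrow to [1/2, 1/1)
Step 2: interval [1/2, 1/1), width = 1/1 - 1/2 = 1/2
  'f': [1/2 + 1/2*0/1, 1/2 + 1/2*1/6) = [1/2, 7/12)
  'e': [1/2 + 1/2*1/6, 1/2 + 1/2*1/2) = [7/12, 3/4) <- contains code 43/72
  'a': [1/2 + 1/2*1/2, 1/2 + 1/2*1/1) = [3/4, 1/1)
  emit 'e', narrow to [7/12, 3/4)
Step 3: interval [7/12, 3/4), width = 3/4 - 7/12 = 1/6
  'f': [7/12 + 1/6*0/1, 7/12 + 1/6*1/6) = [7/12, 11/18) <- contains code 43/72
  'e': [7/12 + 1/6*1/6, 7/12 + 1/6*1/2) = [11/18, 2/3)
  'a': [7/12 + 1/6*1/2, 7/12 + 1/6*1/1) = [2/3, 3/4)
  emit 'f', narrow to [7/12, 11/18)

Answer: symbol=a low=1/2 high=1/1
symbol=e low=7/12 high=3/4
symbol=f low=7/12 high=11/18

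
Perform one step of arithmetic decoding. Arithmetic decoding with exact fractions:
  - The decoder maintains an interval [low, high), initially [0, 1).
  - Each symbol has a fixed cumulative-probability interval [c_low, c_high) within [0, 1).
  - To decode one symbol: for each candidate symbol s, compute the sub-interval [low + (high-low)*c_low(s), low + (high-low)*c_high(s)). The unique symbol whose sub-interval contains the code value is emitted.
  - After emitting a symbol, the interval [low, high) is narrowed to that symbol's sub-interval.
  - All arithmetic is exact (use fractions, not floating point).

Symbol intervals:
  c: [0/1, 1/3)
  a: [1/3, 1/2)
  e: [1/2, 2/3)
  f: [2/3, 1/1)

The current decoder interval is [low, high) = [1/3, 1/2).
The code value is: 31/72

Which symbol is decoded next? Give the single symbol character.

Interval width = high − low = 1/2 − 1/3 = 1/6
Scaled code = (code − low) / width = (31/72 − 1/3) / 1/6 = 7/12
  c: [0/1, 1/3) 
  a: [1/3, 1/2) 
  e: [1/2, 2/3) ← scaled code falls here ✓
  f: [2/3, 1/1) 

Answer: e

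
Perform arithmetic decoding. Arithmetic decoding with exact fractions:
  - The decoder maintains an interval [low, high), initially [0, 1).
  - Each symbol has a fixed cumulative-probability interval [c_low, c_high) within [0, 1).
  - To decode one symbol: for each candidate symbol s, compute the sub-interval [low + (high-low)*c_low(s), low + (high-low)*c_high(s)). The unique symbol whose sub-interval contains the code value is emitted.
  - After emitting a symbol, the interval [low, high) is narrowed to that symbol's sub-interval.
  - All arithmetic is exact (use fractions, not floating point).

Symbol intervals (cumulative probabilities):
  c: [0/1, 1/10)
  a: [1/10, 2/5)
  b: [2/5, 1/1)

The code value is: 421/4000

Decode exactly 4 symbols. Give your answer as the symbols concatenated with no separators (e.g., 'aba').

Answer: acaa

Derivation:
Step 1: interval [0/1, 1/1), width = 1/1 - 0/1 = 1/1
  'c': [0/1 + 1/1*0/1, 0/1 + 1/1*1/10) = [0/1, 1/10)
  'a': [0/1 + 1/1*1/10, 0/1 + 1/1*2/5) = [1/10, 2/5) <- contains code 421/4000
  'b': [0/1 + 1/1*2/5, 0/1 + 1/1*1/1) = [2/5, 1/1)
  emit 'a', narrow to [1/10, 2/5)
Step 2: interval [1/10, 2/5), width = 2/5 - 1/10 = 3/10
  'c': [1/10 + 3/10*0/1, 1/10 + 3/10*1/10) = [1/10, 13/100) <- contains code 421/4000
  'a': [1/10 + 3/10*1/10, 1/10 + 3/10*2/5) = [13/100, 11/50)
  'b': [1/10 + 3/10*2/5, 1/10 + 3/10*1/1) = [11/50, 2/5)
  emit 'c', narrow to [1/10, 13/100)
Step 3: interval [1/10, 13/100), width = 13/100 - 1/10 = 3/100
  'c': [1/10 + 3/100*0/1, 1/10 + 3/100*1/10) = [1/10, 103/1000)
  'a': [1/10 + 3/100*1/10, 1/10 + 3/100*2/5) = [103/1000, 14/125) <- contains code 421/4000
  'b': [1/10 + 3/100*2/5, 1/10 + 3/100*1/1) = [14/125, 13/100)
  emit 'a', narrow to [103/1000, 14/125)
Step 4: interval [103/1000, 14/125), width = 14/125 - 103/1000 = 9/1000
  'c': [103/1000 + 9/1000*0/1, 103/1000 + 9/1000*1/10) = [103/1000, 1039/10000)
  'a': [103/1000 + 9/1000*1/10, 103/1000 + 9/1000*2/5) = [1039/10000, 533/5000) <- contains code 421/4000
  'b': [103/1000 + 9/1000*2/5, 103/1000 + 9/1000*1/1) = [533/5000, 14/125)
  emit 'a', narrow to [1039/10000, 533/5000)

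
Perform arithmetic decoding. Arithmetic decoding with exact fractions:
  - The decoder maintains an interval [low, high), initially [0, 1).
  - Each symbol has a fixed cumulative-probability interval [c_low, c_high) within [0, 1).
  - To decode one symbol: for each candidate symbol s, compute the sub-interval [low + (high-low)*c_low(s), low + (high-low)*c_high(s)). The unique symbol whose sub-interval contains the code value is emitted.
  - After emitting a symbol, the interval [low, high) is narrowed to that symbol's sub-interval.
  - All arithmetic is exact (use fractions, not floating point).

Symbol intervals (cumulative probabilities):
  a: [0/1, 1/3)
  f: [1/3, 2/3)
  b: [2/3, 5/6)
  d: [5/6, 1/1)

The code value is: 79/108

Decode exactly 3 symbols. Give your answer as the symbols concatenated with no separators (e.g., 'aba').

Answer: bfa

Derivation:
Step 1: interval [0/1, 1/1), width = 1/1 - 0/1 = 1/1
  'a': [0/1 + 1/1*0/1, 0/1 + 1/1*1/3) = [0/1, 1/3)
  'f': [0/1 + 1/1*1/3, 0/1 + 1/1*2/3) = [1/3, 2/3)
  'b': [0/1 + 1/1*2/3, 0/1 + 1/1*5/6) = [2/3, 5/6) <- contains code 79/108
  'd': [0/1 + 1/1*5/6, 0/1 + 1/1*1/1) = [5/6, 1/1)
  emit 'b', narrow to [2/3, 5/6)
Step 2: interval [2/3, 5/6), width = 5/6 - 2/3 = 1/6
  'a': [2/3 + 1/6*0/1, 2/3 + 1/6*1/3) = [2/3, 13/18)
  'f': [2/3 + 1/6*1/3, 2/3 + 1/6*2/3) = [13/18, 7/9) <- contains code 79/108
  'b': [2/3 + 1/6*2/3, 2/3 + 1/6*5/6) = [7/9, 29/36)
  'd': [2/3 + 1/6*5/6, 2/3 + 1/6*1/1) = [29/36, 5/6)
  emit 'f', narrow to [13/18, 7/9)
Step 3: interval [13/18, 7/9), width = 7/9 - 13/18 = 1/18
  'a': [13/18 + 1/18*0/1, 13/18 + 1/18*1/3) = [13/18, 20/27) <- contains code 79/108
  'f': [13/18 + 1/18*1/3, 13/18 + 1/18*2/3) = [20/27, 41/54)
  'b': [13/18 + 1/18*2/3, 13/18 + 1/18*5/6) = [41/54, 83/108)
  'd': [13/18 + 1/18*5/6, 13/18 + 1/18*1/1) = [83/108, 7/9)
  emit 'a', narrow to [13/18, 20/27)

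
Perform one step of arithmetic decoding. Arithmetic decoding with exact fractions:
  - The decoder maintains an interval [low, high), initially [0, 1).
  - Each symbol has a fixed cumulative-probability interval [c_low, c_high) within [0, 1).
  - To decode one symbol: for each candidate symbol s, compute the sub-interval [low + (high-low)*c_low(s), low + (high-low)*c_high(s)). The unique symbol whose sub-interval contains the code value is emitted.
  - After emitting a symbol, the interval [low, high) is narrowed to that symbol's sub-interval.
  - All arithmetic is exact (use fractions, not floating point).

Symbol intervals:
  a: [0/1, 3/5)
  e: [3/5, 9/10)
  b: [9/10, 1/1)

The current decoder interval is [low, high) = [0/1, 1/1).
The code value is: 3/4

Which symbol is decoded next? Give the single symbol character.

Answer: e

Derivation:
Interval width = high − low = 1/1 − 0/1 = 1/1
Scaled code = (code − low) / width = (3/4 − 0/1) / 1/1 = 3/4
  a: [0/1, 3/5) 
  e: [3/5, 9/10) ← scaled code falls here ✓
  b: [9/10, 1/1) 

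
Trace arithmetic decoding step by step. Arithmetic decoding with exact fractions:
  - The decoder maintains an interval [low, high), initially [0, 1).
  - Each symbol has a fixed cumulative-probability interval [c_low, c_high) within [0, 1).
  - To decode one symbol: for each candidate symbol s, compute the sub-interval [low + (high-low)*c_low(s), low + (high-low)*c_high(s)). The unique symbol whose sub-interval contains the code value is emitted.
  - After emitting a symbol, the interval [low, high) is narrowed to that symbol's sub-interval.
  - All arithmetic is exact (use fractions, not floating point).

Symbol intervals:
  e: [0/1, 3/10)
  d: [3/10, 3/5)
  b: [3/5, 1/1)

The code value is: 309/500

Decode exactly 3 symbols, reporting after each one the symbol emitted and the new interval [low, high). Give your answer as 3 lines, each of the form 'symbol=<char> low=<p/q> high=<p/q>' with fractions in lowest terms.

Step 1: interval [0/1, 1/1), width = 1/1 - 0/1 = 1/1
  'e': [0/1 + 1/1*0/1, 0/1 + 1/1*3/10) = [0/1, 3/10)
  'd': [0/1 + 1/1*3/10, 0/1 + 1/1*3/5) = [3/10, 3/5)
  'b': [0/1 + 1/1*3/5, 0/1 + 1/1*1/1) = [3/5, 1/1) <- contains code 309/500
  emit 'b', narrow to [3/5, 1/1)
Step 2: interval [3/5, 1/1), width = 1/1 - 3/5 = 2/5
  'e': [3/5 + 2/5*0/1, 3/5 + 2/5*3/10) = [3/5, 18/25) <- contains code 309/500
  'd': [3/5 + 2/5*3/10, 3/5 + 2/5*3/5) = [18/25, 21/25)
  'b': [3/5 + 2/5*3/5, 3/5 + 2/5*1/1) = [21/25, 1/1)
  emit 'e', narrow to [3/5, 18/25)
Step 3: interval [3/5, 18/25), width = 18/25 - 3/5 = 3/25
  'e': [3/5 + 3/25*0/1, 3/5 + 3/25*3/10) = [3/5, 159/250) <- contains code 309/500
  'd': [3/5 + 3/25*3/10, 3/5 + 3/25*3/5) = [159/250, 84/125)
  'b': [3/5 + 3/25*3/5, 3/5 + 3/25*1/1) = [84/125, 18/25)
  emit 'e', narrow to [3/5, 159/250)

Answer: symbol=b low=3/5 high=1/1
symbol=e low=3/5 high=18/25
symbol=e low=3/5 high=159/250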